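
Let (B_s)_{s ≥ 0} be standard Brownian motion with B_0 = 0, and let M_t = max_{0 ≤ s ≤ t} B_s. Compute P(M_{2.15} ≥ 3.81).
P(M_{2.15} ≥ 3.81) = 2·P(B_{2.15} ≥ 3.81) = 2(1 − Φ(3.81/√2.15)) ≈ 0.0094

By the reflection principle for Brownian motion, P(M_t ≥ a) = 2 · P(B_t ≥ a) for a ≥ 0. Since B_t ~ N(0, t), P(B_t ≥ 3.81) = 1 − Φ(3.81/√t) = 1 − Φ(3.81/√2.15) = 1 − Φ(2.5984). So
  P(M_{2.15} ≥ 3.81) = 2(1 − Φ(2.5984)) ≈ 0.0094.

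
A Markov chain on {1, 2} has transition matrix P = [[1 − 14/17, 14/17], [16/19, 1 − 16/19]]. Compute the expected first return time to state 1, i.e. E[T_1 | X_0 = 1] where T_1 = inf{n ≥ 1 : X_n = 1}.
E[T_1 | X_0 = 1] = 1/π_1 = 269/136

For an irreducible recurrent Markov chain with stationary distribution π, E[T_i | X_0 = i] = 1/π_i (Kac's formula). Here π_1 = (16/19)/(14/17 + 16/19) = (16/19)/(538/323) = 136/269, so E[T_1 | X_0 = 1] = 1/π_1 = (14/17 + 16/19)/(16/19) = (538/323)/(16/19) = 269/136.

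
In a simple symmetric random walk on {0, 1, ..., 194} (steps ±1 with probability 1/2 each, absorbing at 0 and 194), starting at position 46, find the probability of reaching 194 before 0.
P(hit 194 before 0) = 46/194 = 23/97

Let u_k = P(hit 194 before 0 | start at k). Then u_0 = 0, u_194 = 1, and u_k = u_{k-1}/2 + u_{k+1}/2 for 1 ≤ k ≤ 193. This harmonic recurrence is solved by u_k = k/194, giving u_46 = 46/194 = 23/97.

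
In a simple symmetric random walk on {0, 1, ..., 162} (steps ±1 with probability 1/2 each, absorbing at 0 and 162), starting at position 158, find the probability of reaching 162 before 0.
P(hit 162 before 0) = 158/162 = 79/81

Let u_k = P(hit 162 before 0 | start at k). Then u_0 = 0, u_162 = 1, and u_k = u_{k-1}/2 + u_{k+1}/2 for 1 ≤ k ≤ 161. This harmonic recurrence is solved by u_k = k/162, giving u_158 = 158/162 = 79/81.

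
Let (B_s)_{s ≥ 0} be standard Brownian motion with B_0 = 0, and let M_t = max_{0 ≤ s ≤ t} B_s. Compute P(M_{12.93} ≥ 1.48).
P(M_{12.93} ≥ 1.48) = 2·P(B_{12.93} ≥ 1.48) = 2(1 − Φ(1.48/√12.93)) ≈ 0.6806

By the reflection principle for Brownian motion, P(M_t ≥ a) = 2 · P(B_t ≥ a) for a ≥ 0. Since B_t ~ N(0, t), P(B_t ≥ 1.48) = 1 − Φ(1.48/√t) = 1 − Φ(1.48/√12.93) = 1 − Φ(0.4116). So
  P(M_{12.93} ≥ 1.48) = 2(1 − Φ(0.4116)) ≈ 0.6806.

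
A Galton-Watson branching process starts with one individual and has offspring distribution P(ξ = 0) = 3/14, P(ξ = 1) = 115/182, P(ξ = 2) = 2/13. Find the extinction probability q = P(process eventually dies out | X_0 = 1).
q = 1

Mean offspring μ = 0·3/14 + 1·115/182 + 2·2/13 = 171/182 ≤ 1. For μ ≤ 1 with offspring not concentrated at 1, the Galton-Watson process goes extinct almost surely, so q = 1.
(Algebraic check: The pgf is f(s) = 3/14 + 115/182·s + 2/13·s². The extinction probability q is the smallest fixed point of f in [0, 1]. Setting s = f(s):
  2/13·s² + (115/182 − 1)·s + 3/14 = 0
  2/13·s² − (3/14 + 2/13)·s + 3/14 = 0
which factors as (s − 1)·(2/13·s − 3/14) = 0, giving roots s = 1 and s = (3/14)/(2/13) = 39/28. Since 39/28 ≥ 1, the smallest root in [0, 1] is s = 1.)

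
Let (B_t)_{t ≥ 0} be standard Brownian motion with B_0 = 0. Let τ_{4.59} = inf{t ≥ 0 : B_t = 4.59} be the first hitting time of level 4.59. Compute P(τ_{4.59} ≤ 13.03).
P(τ_{4.59} ≤ 13.03) = 2(1 − Φ(4.59/√13.03)) = 2(1 − Φ(1.2716)) ≈ 0.2035

By the reflection principle for standard BM, P(τ_b ≤ t) = 2 · P(B_t ≥ b). Since B_t ~ N(0, t), P(B_t ≥ 4.59) = 1 − Φ(4.59/√t) = 1 − Φ(4.59/√13.03) = 1 − Φ(1.2716) ≈ 0.10176. Doubling: P(τ_{4.59} ≤ 13.03) ≈ 2 · 0.10176 = 0.20352 ≈ 0.2035.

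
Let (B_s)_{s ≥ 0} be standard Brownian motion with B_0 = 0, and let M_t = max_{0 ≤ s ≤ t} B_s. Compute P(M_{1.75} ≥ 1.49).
P(M_{1.75} ≥ 1.49) = 2·P(B_{1.75} ≥ 1.49) = 2(1 − Φ(1.49/√1.75)) ≈ 0.2600

By the reflection principle for Brownian motion, P(M_t ≥ a) = 2 · P(B_t ≥ a) for a ≥ 0. Since B_t ~ N(0, t), P(B_t ≥ 1.49) = 1 − Φ(1.49/√t) = 1 − Φ(1.49/√1.75) = 1 − Φ(1.1263). So
  P(M_{1.75} ≥ 1.49) = 2(1 − Φ(1.1263)) ≈ 0.2600.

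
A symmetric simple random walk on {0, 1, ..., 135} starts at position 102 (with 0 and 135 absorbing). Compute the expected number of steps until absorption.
E[τ | X_0 = 102] = 3366

Let v_k = E[τ | X_0 = k]. Boundary: v_0 = v_135 = 0. Recurrence: v_k = 1 + (v_{k-1} + v_{k+1})/2 for 1 ≤ k ≤ 134. The particular solution to v_k − (v_{k-1} + v_{k+1})/2 = 1 is v_k = −k^2. Adding homogeneous solution A + B k and matching boundaries gives v_k = k (135 − k). Substituting k = 102: v_102 = 102 · 33 = 3366.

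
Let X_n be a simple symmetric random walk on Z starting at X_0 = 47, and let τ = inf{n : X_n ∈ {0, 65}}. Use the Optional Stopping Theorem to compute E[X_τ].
E[X_τ] = 47

X_n is a martingale and τ is a bounded-mean stopping time (indeed τ is finite a.s. with bounded expectation since the walk is in a bounded region). By the OST, E[X_τ] = E[X_0] = 47. Equivalently: E[X_τ] = 65 · P(hit 65 first) + 0 · P(hit 0 first) = 65 · (47/65) = 47.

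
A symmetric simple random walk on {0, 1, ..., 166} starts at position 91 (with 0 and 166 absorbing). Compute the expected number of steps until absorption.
E[τ | X_0 = 91] = 6825

Let v_k = E[τ | X_0 = k]. Boundary: v_0 = v_166 = 0. Recurrence: v_k = 1 + (v_{k-1} + v_{k+1})/2 for 1 ≤ k ≤ 165. The particular solution to v_k − (v_{k-1} + v_{k+1})/2 = 1 is v_k = −k^2. Adding homogeneous solution A + B k and matching boundaries gives v_k = k (166 − k). Substituting k = 91: v_91 = 91 · 75 = 6825.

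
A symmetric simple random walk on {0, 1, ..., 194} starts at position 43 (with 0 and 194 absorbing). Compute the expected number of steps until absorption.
E[τ | X_0 = 43] = 6493

Let v_k = E[τ | X_0 = k]. Boundary: v_0 = v_194 = 0. Recurrence: v_k = 1 + (v_{k-1} + v_{k+1})/2 for 1 ≤ k ≤ 193. The particular solution to v_k − (v_{k-1} + v_{k+1})/2 = 1 is v_k = −k^2. Adding homogeneous solution A + B k and matching boundaries gives v_k = k (194 − k). Substituting k = 43: v_43 = 43 · 151 = 6493.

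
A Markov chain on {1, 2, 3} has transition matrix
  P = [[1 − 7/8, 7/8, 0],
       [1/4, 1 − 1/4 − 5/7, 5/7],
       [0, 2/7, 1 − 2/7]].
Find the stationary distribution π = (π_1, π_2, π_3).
π = (4/53, 14/53, 35/53)

This is a birth-death chain on three states, which satisfies detailed balance: π_1 · P_{12} = π_2 · P_{21} and π_2 · P_{23} = π_3 · P_{32}.
From π_1 · 7/8 = π_2 · 1/4: π_2/π_1 = (7/8)/(1/4) = 7/2.
From π_2 · 5/7 = π_3 · 2/7: π_3/π_2 = (5/7)/(2/7) = 5/2.
Take π_1 proportional to 1; then unnormalized π = (1, 7/2, 35/4). Normalize by dividing by the sum 53/4:
  π = (4/53, 14/53, 35/53).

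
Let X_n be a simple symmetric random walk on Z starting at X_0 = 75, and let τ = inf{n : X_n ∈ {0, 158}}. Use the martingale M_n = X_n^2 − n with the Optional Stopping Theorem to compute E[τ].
E[τ] = 6225

M_n = X_n^2 − n is a martingale (since E[X_{n+1}^2 | F_n] = X_n^2 + 1). By OST (τ has finite mean in a bounded region), E[M_τ] = E[M_0] = X_0^2 − 0 = 75^2 = 5625. Also E[M_τ] = E[X_τ^2] − E[τ]. The walk exits at 0 or 158, with P(hit 158 first) = 75/158, so E[X_τ^2] = 158^2 · 75/158 + 0 = 11850. Thus E[τ] = E[X_τ^2] − E[M_τ] = 11850 − 5625 = 6225 = 75(158 − 75) = 6225.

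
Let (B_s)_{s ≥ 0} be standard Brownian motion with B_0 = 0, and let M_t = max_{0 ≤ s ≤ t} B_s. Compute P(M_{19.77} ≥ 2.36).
P(M_{19.77} ≥ 2.36) = 2·P(B_{19.77} ≥ 2.36) = 2(1 − Φ(2.36/√19.77)) ≈ 0.5956

By the reflection principle for Brownian motion, P(M_t ≥ a) = 2 · P(B_t ≥ a) for a ≥ 0. Since B_t ~ N(0, t), P(B_t ≥ 2.36) = 1 − Φ(2.36/√t) = 1 − Φ(2.36/√19.77) = 1 − Φ(0.5308). So
  P(M_{19.77} ≥ 2.36) = 2(1 − Φ(0.5308)) ≈ 0.5956.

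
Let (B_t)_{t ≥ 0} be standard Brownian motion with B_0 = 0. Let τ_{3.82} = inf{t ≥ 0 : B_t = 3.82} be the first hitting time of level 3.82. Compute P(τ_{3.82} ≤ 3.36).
P(τ_{3.82} ≤ 3.36) = 2(1 − Φ(3.82/√3.36)) = 2(1 − Φ(2.0840)) ≈ 0.0372

By the reflection principle for standard BM, P(τ_b ≤ t) = 2 · P(B_t ≥ b). Since B_t ~ N(0, t), P(B_t ≥ 3.82) = 1 − Φ(3.82/√t) = 1 − Φ(3.82/√3.36) = 1 − Φ(2.0840) ≈ 0.01858. Doubling: P(τ_{3.82} ≤ 3.36) ≈ 2 · 0.01858 = 0.03716 ≈ 0.0372.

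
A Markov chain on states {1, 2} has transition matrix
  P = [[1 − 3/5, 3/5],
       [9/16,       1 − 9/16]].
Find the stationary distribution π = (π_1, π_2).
π_1 = 15/31, π_2 = 16/31

Solve πP = π with π_1 + π_2 = 1. From πP = π: π_1 · (1 − 3/5) + π_2 · 9/16 = π_1 ⇒ π_2 · 9/16 = π_1 · 3/5 ⇒ π_2/π_1 = (3/5)/(9/16) = 16/15. Together with π_1 + π_2 = 1:
  π_1 = (9/16)/(3/5 + 9/16) = (9/16)/(93/80) = 15/31,
  π_2 = (3/5)/(3/5 + 9/16) = (3/5)/(93/80) = 16/31.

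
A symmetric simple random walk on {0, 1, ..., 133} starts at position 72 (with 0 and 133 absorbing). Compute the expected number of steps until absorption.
E[τ | X_0 = 72] = 4392

Let v_k = E[τ | X_0 = k]. Boundary: v_0 = v_133 = 0. Recurrence: v_k = 1 + (v_{k-1} + v_{k+1})/2 for 1 ≤ k ≤ 132. The particular solution to v_k − (v_{k-1} + v_{k+1})/2 = 1 is v_k = −k^2. Adding homogeneous solution A + B k and matching boundaries gives v_k = k (133 − k). Substituting k = 72: v_72 = 72 · 61 = 4392.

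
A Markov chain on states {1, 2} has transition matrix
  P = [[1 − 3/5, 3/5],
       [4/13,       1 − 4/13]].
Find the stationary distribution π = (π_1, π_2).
π_1 = 20/59, π_2 = 39/59

Solve πP = π with π_1 + π_2 = 1. From πP = π: π_1 · (1 − 3/5) + π_2 · 4/13 = π_1 ⇒ π_2 · 4/13 = π_1 · 3/5 ⇒ π_2/π_1 = (3/5)/(4/13) = 39/20. Together with π_1 + π_2 = 1:
  π_1 = (4/13)/(3/5 + 4/13) = (4/13)/(59/65) = 20/59,
  π_2 = (3/5)/(3/5 + 4/13) = (3/5)/(59/65) = 39/59.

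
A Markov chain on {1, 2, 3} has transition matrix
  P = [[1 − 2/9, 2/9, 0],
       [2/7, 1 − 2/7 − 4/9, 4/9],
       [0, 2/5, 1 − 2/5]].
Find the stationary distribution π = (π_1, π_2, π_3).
π = (81/214, 63/214, 35/107)

This is a birth-death chain on three states, which satisfies detailed balance: π_1 · P_{12} = π_2 · P_{21} and π_2 · P_{23} = π_3 · P_{32}.
From π_1 · 2/9 = π_2 · 2/7: π_2/π_1 = (2/9)/(2/7) = 7/9.
From π_2 · 4/9 = π_3 · 2/5: π_3/π_2 = (4/9)/(2/5) = 10/9.
Take π_1 proportional to 1; then unnormalized π = (1, 7/9, 70/81). Normalize by dividing by the sum 214/81:
  π = (81/214, 63/214, 35/107).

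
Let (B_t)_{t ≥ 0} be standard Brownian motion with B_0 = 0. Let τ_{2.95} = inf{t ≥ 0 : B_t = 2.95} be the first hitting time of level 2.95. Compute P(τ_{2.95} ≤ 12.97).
P(τ_{2.95} ≤ 12.97) = 2(1 − Φ(2.95/√12.97)) = 2(1 − Φ(0.8191)) ≈ 0.4127

By the reflection principle for standard BM, P(τ_b ≤ t) = 2 · P(B_t ≥ b). Since B_t ~ N(0, t), P(B_t ≥ 2.95) = 1 − Φ(2.95/√t) = 1 − Φ(2.95/√12.97) = 1 − Φ(0.8191) ≈ 0.20636. Doubling: P(τ_{2.95} ≤ 12.97) ≈ 2 · 0.20636 = 0.41272 ≈ 0.4127.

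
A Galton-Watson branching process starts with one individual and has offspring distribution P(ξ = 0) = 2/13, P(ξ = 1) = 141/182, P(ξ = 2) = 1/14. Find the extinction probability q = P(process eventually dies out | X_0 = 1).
q = 1

Mean offspring μ = 0·2/13 + 1·141/182 + 2·1/14 = 167/182 ≤ 1. For μ ≤ 1 with offspring not concentrated at 1, the Galton-Watson process goes extinct almost surely, so q = 1.
(Algebraic check: The pgf is f(s) = 2/13 + 141/182·s + 1/14·s². The extinction probability q is the smallest fixed point of f in [0, 1]. Setting s = f(s):
  1/14·s² + (141/182 − 1)·s + 2/13 = 0
  1/14·s² − (2/13 + 1/14)·s + 2/13 = 0
which factors as (s − 1)·(1/14·s − 2/13) = 0, giving roots s = 1 and s = (2/13)/(1/14) = 28/13. Since 28/13 ≥ 1, the smallest root in [0, 1] is s = 1.)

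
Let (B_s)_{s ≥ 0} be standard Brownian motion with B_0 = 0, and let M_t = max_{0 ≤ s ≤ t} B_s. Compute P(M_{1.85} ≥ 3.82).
P(M_{1.85} ≥ 3.82) = 2·P(B_{1.85} ≥ 3.82) = 2(1 − Φ(3.82/√1.85)) ≈ 0.0050

By the reflection principle for Brownian motion, P(M_t ≥ a) = 2 · P(B_t ≥ a) for a ≥ 0. Since B_t ~ N(0, t), P(B_t ≥ 3.82) = 1 − Φ(3.82/√t) = 1 − Φ(3.82/√1.85) = 1 − Φ(2.8085). So
  P(M_{1.85} ≥ 3.82) = 2(1 − Φ(2.8085)) ≈ 0.0050.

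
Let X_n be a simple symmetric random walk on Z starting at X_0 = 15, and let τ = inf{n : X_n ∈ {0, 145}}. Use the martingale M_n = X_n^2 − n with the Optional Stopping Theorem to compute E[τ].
E[τ] = 1950

M_n = X_n^2 − n is a martingale (since E[X_{n+1}^2 | F_n] = X_n^2 + 1). By OST (τ has finite mean in a bounded region), E[M_τ] = E[M_0] = X_0^2 − 0 = 15^2 = 225. Also E[M_τ] = E[X_τ^2] − E[τ]. The walk exits at 0 or 145, with P(hit 145 first) = 15/145, so E[X_τ^2] = 145^2 · 15/145 + 0 = 2175. Thus E[τ] = E[X_τ^2] − E[M_τ] = 2175 − 225 = 1950 = 15(145 − 15) = 1950.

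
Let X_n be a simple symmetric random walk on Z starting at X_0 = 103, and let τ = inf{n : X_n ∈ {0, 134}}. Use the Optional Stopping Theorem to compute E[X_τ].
E[X_τ] = 103

X_n is a martingale and τ is a bounded-mean stopping time (indeed τ is finite a.s. with bounded expectation since the walk is in a bounded region). By the OST, E[X_τ] = E[X_0] = 103. Equivalently: E[X_τ] = 134 · P(hit 134 first) + 0 · P(hit 0 first) = 134 · (103/134) = 103.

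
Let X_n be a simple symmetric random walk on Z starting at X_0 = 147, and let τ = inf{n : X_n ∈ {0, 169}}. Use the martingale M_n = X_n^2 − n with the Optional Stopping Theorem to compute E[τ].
E[τ] = 3234

M_n = X_n^2 − n is a martingale (since E[X_{n+1}^2 | F_n] = X_n^2 + 1). By OST (τ has finite mean in a bounded region), E[M_τ] = E[M_0] = X_0^2 − 0 = 147^2 = 21609. Also E[M_τ] = E[X_τ^2] − E[τ]. The walk exits at 0 or 169, with P(hit 169 first) = 147/169, so E[X_τ^2] = 169^2 · 147/169 + 0 = 24843. Thus E[τ] = E[X_τ^2] − E[M_τ] = 24843 − 21609 = 3234 = 147(169 − 147) = 3234.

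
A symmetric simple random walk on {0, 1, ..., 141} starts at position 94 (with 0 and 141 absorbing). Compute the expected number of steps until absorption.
E[τ | X_0 = 94] = 4418

Let v_k = E[τ | X_0 = k]. Boundary: v_0 = v_141 = 0. Recurrence: v_k = 1 + (v_{k-1} + v_{k+1})/2 for 1 ≤ k ≤ 140. The particular solution to v_k − (v_{k-1} + v_{k+1})/2 = 1 is v_k = −k^2. Adding homogeneous solution A + B k and matching boundaries gives v_k = k (141 − k). Substituting k = 94: v_94 = 94 · 47 = 4418.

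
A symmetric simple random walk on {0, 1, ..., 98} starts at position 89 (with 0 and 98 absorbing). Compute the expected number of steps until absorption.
E[τ | X_0 = 89] = 801

Let v_k = E[τ | X_0 = k]. Boundary: v_0 = v_98 = 0. Recurrence: v_k = 1 + (v_{k-1} + v_{k+1})/2 for 1 ≤ k ≤ 97. The particular solution to v_k − (v_{k-1} + v_{k+1})/2 = 1 is v_k = −k^2. Adding homogeneous solution A + B k and matching boundaries gives v_k = k (98 − k). Substituting k = 89: v_89 = 89 · 9 = 801.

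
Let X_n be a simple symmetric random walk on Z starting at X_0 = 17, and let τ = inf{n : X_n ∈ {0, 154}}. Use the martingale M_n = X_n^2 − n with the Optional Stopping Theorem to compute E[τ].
E[τ] = 2329

M_n = X_n^2 − n is a martingale (since E[X_{n+1}^2 | F_n] = X_n^2 + 1). By OST (τ has finite mean in a bounded region), E[M_τ] = E[M_0] = X_0^2 − 0 = 17^2 = 289. Also E[M_τ] = E[X_τ^2] − E[τ]. The walk exits at 0 or 154, with P(hit 154 first) = 17/154, so E[X_τ^2] = 154^2 · 17/154 + 0 = 2618. Thus E[τ] = E[X_τ^2] − E[M_τ] = 2618 − 289 = 2329 = 17(154 − 17) = 2329.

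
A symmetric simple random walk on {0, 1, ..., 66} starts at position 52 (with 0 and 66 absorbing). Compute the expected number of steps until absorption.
E[τ | X_0 = 52] = 728

Let v_k = E[τ | X_0 = k]. Boundary: v_0 = v_66 = 0. Recurrence: v_k = 1 + (v_{k-1} + v_{k+1})/2 for 1 ≤ k ≤ 65. The particular solution to v_k − (v_{k-1} + v_{k+1})/2 = 1 is v_k = −k^2. Adding homogeneous solution A + B k and matching boundaries gives v_k = k (66 − k). Substituting k = 52: v_52 = 52 · 14 = 728.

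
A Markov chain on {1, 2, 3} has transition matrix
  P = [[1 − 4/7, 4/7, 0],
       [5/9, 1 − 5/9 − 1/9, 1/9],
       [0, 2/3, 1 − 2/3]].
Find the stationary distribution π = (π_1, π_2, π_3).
π = (5/11, 36/77, 6/77)

This is a birth-death chain on three states, which satisfies detailed balance: π_1 · P_{12} = π_2 · P_{21} and π_2 · P_{23} = π_3 · P_{32}.
From π_1 · 4/7 = π_2 · 5/9: π_2/π_1 = (4/7)/(5/9) = 36/35.
From π_2 · 1/9 = π_3 · 2/3: π_3/π_2 = (1/9)/(2/3) = 1/6.
Take π_1 proportional to 1; then unnormalized π = (1, 36/35, 6/35). Normalize by dividing by the sum 11/5:
  π = (5/11, 36/77, 6/77).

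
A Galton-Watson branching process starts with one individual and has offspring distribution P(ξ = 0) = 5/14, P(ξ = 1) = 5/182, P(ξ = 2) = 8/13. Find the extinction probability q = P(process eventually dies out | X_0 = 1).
q = 65/112

The pgf is f(s) = 5/14 + 5/182·s + 8/13·s². The extinction probability q is the smallest fixed point of f in [0, 1]. Setting s = f(s):
  8/13·s² + (5/182 − 1)·s + 5/14 = 0
  8/13·s² − (5/14 + 8/13)·s + 5/14 = 0
which factors as (s − 1)·(8/13·s − 5/14) = 0, giving roots s = 1 and s = (5/14)/(8/13) = 65/112.
Mean offspring μ = 5/182 + 2·8/13 = 229/182 > 1 (supercritical), so q < 1. The extinction probability is the smaller root: q = (5/14)/(8/13) = 65/112.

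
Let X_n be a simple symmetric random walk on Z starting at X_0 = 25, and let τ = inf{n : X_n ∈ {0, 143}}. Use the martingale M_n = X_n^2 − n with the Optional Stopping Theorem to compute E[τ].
E[τ] = 2950

M_n = X_n^2 − n is a martingale (since E[X_{n+1}^2 | F_n] = X_n^2 + 1). By OST (τ has finite mean in a bounded region), E[M_τ] = E[M_0] = X_0^2 − 0 = 25^2 = 625. Also E[M_τ] = E[X_τ^2] − E[τ]. The walk exits at 0 or 143, with P(hit 143 first) = 25/143, so E[X_τ^2] = 143^2 · 25/143 + 0 = 3575. Thus E[τ] = E[X_τ^2] − E[M_τ] = 3575 − 625 = 2950 = 25(143 − 25) = 2950.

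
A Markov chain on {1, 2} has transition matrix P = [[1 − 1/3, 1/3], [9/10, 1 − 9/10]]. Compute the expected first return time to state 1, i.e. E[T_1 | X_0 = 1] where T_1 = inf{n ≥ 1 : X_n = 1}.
E[T_1 | X_0 = 1] = 1/π_1 = 37/27

For an irreducible recurrent Markov chain with stationary distribution π, E[T_i | X_0 = i] = 1/π_i (Kac's formula). Here π_1 = (9/10)/(1/3 + 9/10) = (9/10)/(37/30) = 27/37, so E[T_1 | X_0 = 1] = 1/π_1 = (1/3 + 9/10)/(9/10) = (37/30)/(9/10) = 37/27.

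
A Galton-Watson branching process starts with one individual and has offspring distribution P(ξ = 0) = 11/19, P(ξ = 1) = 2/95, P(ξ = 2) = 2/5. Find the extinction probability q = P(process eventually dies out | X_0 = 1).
q = 1

Mean offspring μ = 0·11/19 + 1·2/95 + 2·2/5 = 78/95 ≤ 1. For μ ≤ 1 with offspring not concentrated at 1, the Galton-Watson process goes extinct almost surely, so q = 1.
(Algebraic check: The pgf is f(s) = 11/19 + 2/95·s + 2/5·s². The extinction probability q is the smallest fixed point of f in [0, 1]. Setting s = f(s):
  2/5·s² + (2/95 − 1)·s + 11/19 = 0
  2/5·s² − (11/19 + 2/5)·s + 11/19 = 0
which factors as (s − 1)·(2/5·s − 11/19) = 0, giving roots s = 1 and s = (11/19)/(2/5) = 55/38. Since 55/38 ≥ 1, the smallest root in [0, 1] is s = 1.)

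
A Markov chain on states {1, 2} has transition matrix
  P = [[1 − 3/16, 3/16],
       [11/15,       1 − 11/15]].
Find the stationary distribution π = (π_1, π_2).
π_1 = 176/221, π_2 = 45/221

Solve πP = π with π_1 + π_2 = 1. From πP = π: π_1 · (1 − 3/16) + π_2 · 11/15 = π_1 ⇒ π_2 · 11/15 = π_1 · 3/16 ⇒ π_2/π_1 = (3/16)/(11/15) = 45/176. Together with π_1 + π_2 = 1:
  π_1 = (11/15)/(3/16 + 11/15) = (11/15)/(221/240) = 176/221,
  π_2 = (3/16)/(3/16 + 11/15) = (3/16)/(221/240) = 45/221.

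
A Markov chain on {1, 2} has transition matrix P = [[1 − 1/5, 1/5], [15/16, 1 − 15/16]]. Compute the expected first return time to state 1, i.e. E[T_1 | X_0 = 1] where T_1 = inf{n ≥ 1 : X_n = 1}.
E[T_1 | X_0 = 1] = 1/π_1 = 91/75

For an irreducible recurrent Markov chain with stationary distribution π, E[T_i | X_0 = i] = 1/π_i (Kac's formula). Here π_1 = (15/16)/(1/5 + 15/16) = (15/16)/(91/80) = 75/91, so E[T_1 | X_0 = 1] = 1/π_1 = (1/5 + 15/16)/(15/16) = (91/80)/(15/16) = 91/75.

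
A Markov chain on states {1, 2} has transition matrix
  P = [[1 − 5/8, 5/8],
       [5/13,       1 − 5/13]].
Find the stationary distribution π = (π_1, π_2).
π_1 = 8/21, π_2 = 13/21

Solve πP = π with π_1 + π_2 = 1. From πP = π: π_1 · (1 − 5/8) + π_2 · 5/13 = π_1 ⇒ π_2 · 5/13 = π_1 · 5/8 ⇒ π_2/π_1 = (5/8)/(5/13) = 13/8. Together with π_1 + π_2 = 1:
  π_1 = (5/13)/(5/8 + 5/13) = (5/13)/(105/104) = 8/21,
  π_2 = (5/8)/(5/8 + 5/13) = (5/8)/(105/104) = 13/21.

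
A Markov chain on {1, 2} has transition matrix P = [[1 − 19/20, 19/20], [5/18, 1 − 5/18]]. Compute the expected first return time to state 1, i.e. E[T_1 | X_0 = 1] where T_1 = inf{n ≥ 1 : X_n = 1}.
E[T_1 | X_0 = 1] = 1/π_1 = 221/50

For an irreducible recurrent Markov chain with stationary distribution π, E[T_i | X_0 = i] = 1/π_i (Kac's formula). Here π_1 = (5/18)/(19/20 + 5/18) = (5/18)/(221/180) = 50/221, so E[T_1 | X_0 = 1] = 1/π_1 = (19/20 + 5/18)/(5/18) = (221/180)/(5/18) = 221/50.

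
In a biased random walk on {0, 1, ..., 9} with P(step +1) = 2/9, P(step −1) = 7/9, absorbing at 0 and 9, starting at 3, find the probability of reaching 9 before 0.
P(hit 9 before 0) = (1 − (7/2)^3) / (1 − (7/2)^9) = 64/120457

Let u_k denote P(reach 9 before 0 | start at k). Boundary: u_0 = 0, u_9 = 1. Recurrence: u_k = 2/9·u_{k+1} + 7/9·u_{k-1} for 1 ≤ k ≤ 8. Try u_k = A + B·r^k with r = q/p = (7/9)/(2/9) = 7/2. Substitution satisfies the recurrence; boundary conditions give:
  u_k = (1 − r^k) / (1 − r^N) = (1 − (7/2)^3) / (1 − (7/2)^9) = 64/120457.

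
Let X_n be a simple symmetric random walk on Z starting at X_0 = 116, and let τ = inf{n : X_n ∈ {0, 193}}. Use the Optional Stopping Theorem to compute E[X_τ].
E[X_τ] = 116

X_n is a martingale and τ is a bounded-mean stopping time (indeed τ is finite a.s. with bounded expectation since the walk is in a bounded region). By the OST, E[X_τ] = E[X_0] = 116. Equivalently: E[X_τ] = 193 · P(hit 193 first) + 0 · P(hit 0 first) = 193 · (116/193) = 116.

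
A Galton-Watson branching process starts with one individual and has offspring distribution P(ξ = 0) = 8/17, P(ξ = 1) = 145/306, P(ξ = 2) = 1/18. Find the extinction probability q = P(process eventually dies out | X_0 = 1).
q = 1

Mean offspring μ = 0·8/17 + 1·145/306 + 2·1/18 = 179/306 ≤ 1. For μ ≤ 1 with offspring not concentrated at 1, the Galton-Watson process goes extinct almost surely, so q = 1.
(Algebraic check: The pgf is f(s) = 8/17 + 145/306·s + 1/18·s². The extinction probability q is the smallest fixed point of f in [0, 1]. Setting s = f(s):
  1/18·s² + (145/306 − 1)·s + 8/17 = 0
  1/18·s² − (8/17 + 1/18)·s + 8/17 = 0
which factors as (s − 1)·(1/18·s − 8/17) = 0, giving roots s = 1 and s = (8/17)/(1/18) = 144/17. Since 144/17 ≥ 1, the smallest root in [0, 1] is s = 1.)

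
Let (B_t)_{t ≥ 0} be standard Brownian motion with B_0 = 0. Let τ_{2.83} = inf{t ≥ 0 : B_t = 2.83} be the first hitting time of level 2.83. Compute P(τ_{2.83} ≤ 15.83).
P(τ_{2.83} ≤ 15.83) = 2(1 − Φ(2.83/√15.83)) = 2(1 − Φ(0.7113)) ≈ 0.4769

By the reflection principle for standard BM, P(τ_b ≤ t) = 2 · P(B_t ≥ b). Since B_t ~ N(0, t), P(B_t ≥ 2.83) = 1 − Φ(2.83/√t) = 1 − Φ(2.83/√15.83) = 1 − Φ(0.7113) ≈ 0.23845. Doubling: P(τ_{2.83} ≤ 15.83) ≈ 2 · 0.23845 = 0.47690 ≈ 0.4769.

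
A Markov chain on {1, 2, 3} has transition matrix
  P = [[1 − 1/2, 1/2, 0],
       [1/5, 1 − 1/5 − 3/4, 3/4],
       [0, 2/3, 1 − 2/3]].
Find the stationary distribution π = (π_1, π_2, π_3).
π = (16/101, 40/101, 45/101)

This is a birth-death chain on three states, which satisfies detailed balance: π_1 · P_{12} = π_2 · P_{21} and π_2 · P_{23} = π_3 · P_{32}.
From π_1 · 1/2 = π_2 · 1/5: π_2/π_1 = (1/2)/(1/5) = 5/2.
From π_2 · 3/4 = π_3 · 2/3: π_3/π_2 = (3/4)/(2/3) = 9/8.
Take π_1 proportional to 1; then unnormalized π = (1, 5/2, 45/16). Normalize by dividing by the sum 101/16:
  π = (16/101, 40/101, 45/101).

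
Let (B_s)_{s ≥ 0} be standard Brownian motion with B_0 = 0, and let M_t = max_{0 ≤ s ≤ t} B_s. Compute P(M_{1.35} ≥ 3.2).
P(M_{1.35} ≥ 3.2) = 2·P(B_{1.35} ≥ 3.2) = 2(1 − Φ(3.2/√1.35)) ≈ 0.0059

By the reflection principle for Brownian motion, P(M_t ≥ a) = 2 · P(B_t ≥ a) for a ≥ 0. Since B_t ~ N(0, t), P(B_t ≥ 3.2) = 1 − Φ(3.2/√t) = 1 − Φ(3.2/√1.35) = 1 − Φ(2.7541). So
  P(M_{1.35} ≥ 3.2) = 2(1 − Φ(2.7541)) ≈ 0.0059.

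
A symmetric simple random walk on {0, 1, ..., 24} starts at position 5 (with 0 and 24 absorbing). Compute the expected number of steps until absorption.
E[τ | X_0 = 5] = 95

Let v_k = E[τ | X_0 = k]. Boundary: v_0 = v_24 = 0. Recurrence: v_k = 1 + (v_{k-1} + v_{k+1})/2 for 1 ≤ k ≤ 23. The particular solution to v_k − (v_{k-1} + v_{k+1})/2 = 1 is v_k = −k^2. Adding homogeneous solution A + B k and matching boundaries gives v_k = k (24 − k). Substituting k = 5: v_5 = 5 · 19 = 95.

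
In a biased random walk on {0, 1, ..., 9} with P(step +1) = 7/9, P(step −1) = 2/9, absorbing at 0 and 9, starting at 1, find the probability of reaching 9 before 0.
P(hit 9 before 0) = (1 − (2/7)^1) / (1 − (2/7)^9) = 5764801/8070619

Let u_k denote P(reach 9 before 0 | start at k). Boundary: u_0 = 0, u_9 = 1. Recurrence: u_k = 7/9·u_{k+1} + 2/9·u_{k-1} for 1 ≤ k ≤ 8. Try u_k = A + B·r^k with r = q/p = (2/9)/(7/9) = 2/7. Substitution satisfies the recurrence; boundary conditions give:
  u_k = (1 − r^k) / (1 − r^N) = (1 − (2/7)^1) / (1 − (2/7)^9) = 5764801/8070619.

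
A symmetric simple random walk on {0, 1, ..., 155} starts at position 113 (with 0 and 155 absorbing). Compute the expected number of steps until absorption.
E[τ | X_0 = 113] = 4746

Let v_k = E[τ | X_0 = k]. Boundary: v_0 = v_155 = 0. Recurrence: v_k = 1 + (v_{k-1} + v_{k+1})/2 for 1 ≤ k ≤ 154. The particular solution to v_k − (v_{k-1} + v_{k+1})/2 = 1 is v_k = −k^2. Adding homogeneous solution A + B k and matching boundaries gives v_k = k (155 − k). Substituting k = 113: v_113 = 113 · 42 = 4746.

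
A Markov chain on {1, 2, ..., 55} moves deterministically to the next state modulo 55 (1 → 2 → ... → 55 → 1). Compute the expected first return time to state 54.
E[T_54 | X_0 = 54] = 55

The chain cycles deterministically, so starting at state 54 it returns in exactly 55 steps. Equivalently, the stationary distribution is uniform π_j = 1/55 for every state j, so by Kac's formula E[T_54] = 1/π_54 = 55.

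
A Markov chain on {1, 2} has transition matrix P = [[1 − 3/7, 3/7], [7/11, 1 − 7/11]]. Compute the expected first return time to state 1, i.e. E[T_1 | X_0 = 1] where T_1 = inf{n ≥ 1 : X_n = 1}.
E[T_1 | X_0 = 1] = 1/π_1 = 82/49

For an irreducible recurrent Markov chain with stationary distribution π, E[T_i | X_0 = i] = 1/π_i (Kac's formula). Here π_1 = (7/11)/(3/7 + 7/11) = (7/11)/(82/77) = 49/82, so E[T_1 | X_0 = 1] = 1/π_1 = (3/7 + 7/11)/(7/11) = (82/77)/(7/11) = 82/49.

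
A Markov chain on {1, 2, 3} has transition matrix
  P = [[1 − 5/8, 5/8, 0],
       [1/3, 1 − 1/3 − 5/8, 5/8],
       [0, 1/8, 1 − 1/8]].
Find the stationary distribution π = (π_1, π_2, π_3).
π = (4/49, 15/98, 75/98)

This is a birth-death chain on three states, which satisfies detailed balance: π_1 · P_{12} = π_2 · P_{21} and π_2 · P_{23} = π_3 · P_{32}.
From π_1 · 5/8 = π_2 · 1/3: π_2/π_1 = (5/8)/(1/3) = 15/8.
From π_2 · 5/8 = π_3 · 1/8: π_3/π_2 = (5/8)/(1/8) = 5.
Take π_1 proportional to 1; then unnormalized π = (1, 15/8, 75/8). Normalize by dividing by the sum 49/4:
  π = (4/49, 15/98, 75/98).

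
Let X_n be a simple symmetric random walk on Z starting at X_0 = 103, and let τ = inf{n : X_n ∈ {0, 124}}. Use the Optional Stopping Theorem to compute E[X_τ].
E[X_τ] = 103

X_n is a martingale and τ is a bounded-mean stopping time (indeed τ is finite a.s. with bounded expectation since the walk is in a bounded region). By the OST, E[X_τ] = E[X_0] = 103. Equivalently: E[X_τ] = 124 · P(hit 124 first) + 0 · P(hit 0 first) = 124 · (103/124) = 103.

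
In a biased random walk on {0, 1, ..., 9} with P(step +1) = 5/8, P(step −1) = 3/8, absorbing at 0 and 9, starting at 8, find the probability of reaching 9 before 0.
P(hit 9 before 0) = (1 − (3/5)^8) / (1 − (3/5)^9) = 960160/966721

Let u_k denote P(reach 9 before 0 | start at k). Boundary: u_0 = 0, u_9 = 1. Recurrence: u_k = 5/8·u_{k+1} + 3/8·u_{k-1} for 1 ≤ k ≤ 8. Try u_k = A + B·r^k with r = q/p = (3/8)/(5/8) = 3/5. Substitution satisfies the recurrence; boundary conditions give:
  u_k = (1 − r^k) / (1 − r^N) = (1 − (3/5)^8) / (1 − (3/5)^9) = 960160/966721.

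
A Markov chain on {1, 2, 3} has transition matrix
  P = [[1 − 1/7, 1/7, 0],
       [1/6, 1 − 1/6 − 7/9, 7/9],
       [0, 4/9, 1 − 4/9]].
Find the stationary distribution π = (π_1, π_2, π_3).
π = (14/47, 12/47, 21/47)

This is a birth-death chain on three states, which satisfies detailed balance: π_1 · P_{12} = π_2 · P_{21} and π_2 · P_{23} = π_3 · P_{32}.
From π_1 · 1/7 = π_2 · 1/6: π_2/π_1 = (1/7)/(1/6) = 6/7.
From π_2 · 7/9 = π_3 · 4/9: π_3/π_2 = (7/9)/(4/9) = 7/4.
Take π_1 proportional to 1; then unnormalized π = (1, 6/7, 3/2). Normalize by dividing by the sum 47/14:
  π = (14/47, 12/47, 21/47).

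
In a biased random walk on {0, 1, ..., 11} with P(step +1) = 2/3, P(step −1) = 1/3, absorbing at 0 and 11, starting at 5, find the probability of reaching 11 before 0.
P(hit 11 before 0) = (1 − (1/2)^5) / (1 − (1/2)^11) = 1984/2047

Let u_k denote P(reach 11 before 0 | start at k). Boundary: u_0 = 0, u_11 = 1. Recurrence: u_k = 2/3·u_{k+1} + 1/3·u_{k-1} for 1 ≤ k ≤ 10. Try u_k = A + B·r^k with r = q/p = (1/3)/(2/3) = 1/2. Substitution satisfies the recurrence; boundary conditions give:
  u_k = (1 − r^k) / (1 − r^N) = (1 − (1/2)^5) / (1 − (1/2)^11) = 1984/2047.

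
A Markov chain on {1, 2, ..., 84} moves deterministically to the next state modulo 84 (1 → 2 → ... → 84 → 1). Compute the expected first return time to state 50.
E[T_50 | X_0 = 50] = 84

The chain cycles deterministically, so starting at state 50 it returns in exactly 84 steps. Equivalently, the stationary distribution is uniform π_j = 1/84 for every state j, so by Kac's formula E[T_50] = 1/π_50 = 84.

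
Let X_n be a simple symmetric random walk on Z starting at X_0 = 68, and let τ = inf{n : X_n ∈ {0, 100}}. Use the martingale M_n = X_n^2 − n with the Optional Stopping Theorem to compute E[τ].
E[τ] = 2176

M_n = X_n^2 − n is a martingale (since E[X_{n+1}^2 | F_n] = X_n^2 + 1). By OST (τ has finite mean in a bounded region), E[M_τ] = E[M_0] = X_0^2 − 0 = 68^2 = 4624. Also E[M_τ] = E[X_τ^2] − E[τ]. The walk exits at 0 or 100, with P(hit 100 first) = 68/100, so E[X_τ^2] = 100^2 · 68/100 + 0 = 6800. Thus E[τ] = E[X_τ^2] − E[M_τ] = 6800 − 4624 = 2176 = 68(100 − 68) = 2176.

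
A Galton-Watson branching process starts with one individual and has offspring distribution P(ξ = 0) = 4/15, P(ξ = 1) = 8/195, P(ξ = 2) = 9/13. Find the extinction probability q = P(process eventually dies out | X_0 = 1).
q = 52/135

The pgf is f(s) = 4/15 + 8/195·s + 9/13·s². The extinction probability q is the smallest fixed point of f in [0, 1]. Setting s = f(s):
  9/13·s² + (8/195 − 1)·s + 4/15 = 0
  9/13·s² − (4/15 + 9/13)·s + 4/15 = 0
which factors as (s − 1)·(9/13·s − 4/15) = 0, giving roots s = 1 and s = (4/15)/(9/13) = 52/135.
Mean offspring μ = 8/195 + 2·9/13 = 278/195 > 1 (supercritical), so q < 1. The extinction probability is the smaller root: q = (4/15)/(9/13) = 52/135.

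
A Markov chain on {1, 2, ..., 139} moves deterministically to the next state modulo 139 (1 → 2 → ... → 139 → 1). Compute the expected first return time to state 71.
E[T_71 | X_0 = 71] = 139

The chain cycles deterministically, so starting at state 71 it returns in exactly 139 steps. Equivalently, the stationary distribution is uniform π_j = 1/139 for every state j, so by Kac's formula E[T_71] = 1/π_71 = 139.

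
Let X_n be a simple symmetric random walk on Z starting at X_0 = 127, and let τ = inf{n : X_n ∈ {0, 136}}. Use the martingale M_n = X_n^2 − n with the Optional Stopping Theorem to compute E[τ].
E[τ] = 1143

M_n = X_n^2 − n is a martingale (since E[X_{n+1}^2 | F_n] = X_n^2 + 1). By OST (τ has finite mean in a bounded region), E[M_τ] = E[M_0] = X_0^2 − 0 = 127^2 = 16129. Also E[M_τ] = E[X_τ^2] − E[τ]. The walk exits at 0 or 136, with P(hit 136 first) = 127/136, so E[X_τ^2] = 136^2 · 127/136 + 0 = 17272. Thus E[τ] = E[X_τ^2] − E[M_τ] = 17272 − 16129 = 1143 = 127(136 − 127) = 1143.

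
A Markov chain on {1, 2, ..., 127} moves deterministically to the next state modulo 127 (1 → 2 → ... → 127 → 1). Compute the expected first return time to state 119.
E[T_119 | X_0 = 119] = 127

The chain cycles deterministically, so starting at state 119 it returns in exactly 127 steps. Equivalently, the stationary distribution is uniform π_j = 1/127 for every state j, so by Kac's formula E[T_119] = 1/π_119 = 127.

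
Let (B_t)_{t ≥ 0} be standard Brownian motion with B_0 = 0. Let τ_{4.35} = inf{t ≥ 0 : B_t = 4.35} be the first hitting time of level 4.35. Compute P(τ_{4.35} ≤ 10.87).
P(τ_{4.35} ≤ 10.87) = 2(1 − Φ(4.35/√10.87)) = 2(1 − Φ(1.3194)) ≈ 0.1870

By the reflection principle for standard BM, P(τ_b ≤ t) = 2 · P(B_t ≥ b). Since B_t ~ N(0, t), P(B_t ≥ 4.35) = 1 − Φ(4.35/√t) = 1 − Φ(4.35/√10.87) = 1 − Φ(1.3194) ≈ 0.09352. Doubling: P(τ_{4.35} ≤ 10.87) ≈ 2 · 0.09352 = 0.18704 ≈ 0.1870.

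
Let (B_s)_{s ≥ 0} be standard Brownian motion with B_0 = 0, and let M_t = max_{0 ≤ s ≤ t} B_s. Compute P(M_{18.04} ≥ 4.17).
P(M_{18.04} ≥ 4.17) = 2·P(B_{18.04} ≥ 4.17) = 2(1 − Φ(4.17/√18.04)) ≈ 0.3262

By the reflection principle for Brownian motion, P(M_t ≥ a) = 2 · P(B_t ≥ a) for a ≥ 0. Since B_t ~ N(0, t), P(B_t ≥ 4.17) = 1 − Φ(4.17/√t) = 1 − Φ(4.17/√18.04) = 1 − Φ(0.9818). So
  P(M_{18.04} ≥ 4.17) = 2(1 − Φ(0.9818)) ≈ 0.3262.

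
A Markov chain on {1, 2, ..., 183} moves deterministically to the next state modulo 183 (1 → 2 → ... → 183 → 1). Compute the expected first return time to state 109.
E[T_109 | X_0 = 109] = 183

The chain cycles deterministically, so starting at state 109 it returns in exactly 183 steps. Equivalently, the stationary distribution is uniform π_j = 1/183 for every state j, so by Kac's formula E[T_109] = 1/π_109 = 183.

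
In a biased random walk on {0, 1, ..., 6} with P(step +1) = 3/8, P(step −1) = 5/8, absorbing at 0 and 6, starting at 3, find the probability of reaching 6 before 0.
P(hit 6 before 0) = (1 − (5/3)^3) / (1 − (5/3)^6) = 27/152

Let u_k denote P(reach 6 before 0 | start at k). Boundary: u_0 = 0, u_6 = 1. Recurrence: u_k = 3/8·u_{k+1} + 5/8·u_{k-1} for 1 ≤ k ≤ 5. Try u_k = A + B·r^k with r = q/p = (5/8)/(3/8) = 5/3. Substitution satisfies the recurrence; boundary conditions give:
  u_k = (1 − r^k) / (1 − r^N) = (1 − (5/3)^3) / (1 − (5/3)^6) = 27/152.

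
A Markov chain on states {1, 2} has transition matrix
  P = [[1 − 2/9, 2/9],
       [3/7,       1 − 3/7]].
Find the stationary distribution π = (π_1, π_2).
π_1 = 27/41, π_2 = 14/41

Solve πP = π with π_1 + π_2 = 1. From πP = π: π_1 · (1 − 2/9) + π_2 · 3/7 = π_1 ⇒ π_2 · 3/7 = π_1 · 2/9 ⇒ π_2/π_1 = (2/9)/(3/7) = 14/27. Together with π_1 + π_2 = 1:
  π_1 = (3/7)/(2/9 + 3/7) = (3/7)/(41/63) = 27/41,
  π_2 = (2/9)/(2/9 + 3/7) = (2/9)/(41/63) = 14/41.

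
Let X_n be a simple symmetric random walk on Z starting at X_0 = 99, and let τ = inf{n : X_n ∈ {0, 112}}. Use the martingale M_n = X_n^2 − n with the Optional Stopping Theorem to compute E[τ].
E[τ] = 1287

M_n = X_n^2 − n is a martingale (since E[X_{n+1}^2 | F_n] = X_n^2 + 1). By OST (τ has finite mean in a bounded region), E[M_τ] = E[M_0] = X_0^2 − 0 = 99^2 = 9801. Also E[M_τ] = E[X_τ^2] − E[τ]. The walk exits at 0 or 112, with P(hit 112 first) = 99/112, so E[X_τ^2] = 112^2 · 99/112 + 0 = 11088. Thus E[τ] = E[X_τ^2] − E[M_τ] = 11088 − 9801 = 1287 = 99(112 − 99) = 1287.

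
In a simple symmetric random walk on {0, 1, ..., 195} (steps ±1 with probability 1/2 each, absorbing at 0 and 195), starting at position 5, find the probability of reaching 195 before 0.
P(hit 195 before 0) = 5/195 = 1/39

Let u_k = P(hit 195 before 0 | start at k). Then u_0 = 0, u_195 = 1, and u_k = u_{k-1}/2 + u_{k+1}/2 for 1 ≤ k ≤ 194. This harmonic recurrence is solved by u_k = k/195, giving u_5 = 5/195 = 1/39.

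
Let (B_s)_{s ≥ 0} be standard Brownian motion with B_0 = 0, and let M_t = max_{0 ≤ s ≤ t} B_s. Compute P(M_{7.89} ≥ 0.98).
P(M_{7.89} ≥ 0.98) = 2·P(B_{7.89} ≥ 0.98) = 2(1 − Φ(0.98/√7.89)) ≈ 0.7272

By the reflection principle for Brownian motion, P(M_t ≥ a) = 2 · P(B_t ≥ a) for a ≥ 0. Since B_t ~ N(0, t), P(B_t ≥ 0.98) = 1 − Φ(0.98/√t) = 1 − Φ(0.98/√7.89) = 1 − Φ(0.3489). So
  P(M_{7.89} ≥ 0.98) = 2(1 − Φ(0.3489)) ≈ 0.7272.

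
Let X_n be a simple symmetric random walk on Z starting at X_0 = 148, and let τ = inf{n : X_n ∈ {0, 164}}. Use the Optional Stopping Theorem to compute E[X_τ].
E[X_τ] = 148

X_n is a martingale and τ is a bounded-mean stopping time (indeed τ is finite a.s. with bounded expectation since the walk is in a bounded region). By the OST, E[X_τ] = E[X_0] = 148. Equivalently: E[X_τ] = 164 · P(hit 164 first) + 0 · P(hit 0 first) = 164 · (148/164) = 148.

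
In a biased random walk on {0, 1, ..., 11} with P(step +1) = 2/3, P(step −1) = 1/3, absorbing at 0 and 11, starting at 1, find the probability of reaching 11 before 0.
P(hit 11 before 0) = (1 − (1/2)^1) / (1 − (1/2)^11) = 1024/2047

Let u_k denote P(reach 11 before 0 | start at k). Boundary: u_0 = 0, u_11 = 1. Recurrence: u_k = 2/3·u_{k+1} + 1/3·u_{k-1} for 1 ≤ k ≤ 10. Try u_k = A + B·r^k with r = q/p = (1/3)/(2/3) = 1/2. Substitution satisfies the recurrence; boundary conditions give:
  u_k = (1 − r^k) / (1 − r^N) = (1 − (1/2)^1) / (1 − (1/2)^11) = 1024/2047.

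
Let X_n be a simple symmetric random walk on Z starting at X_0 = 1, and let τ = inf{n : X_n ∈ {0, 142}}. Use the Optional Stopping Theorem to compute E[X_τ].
E[X_τ] = 1

X_n is a martingale and τ is a bounded-mean stopping time (indeed τ is finite a.s. with bounded expectation since the walk is in a bounded region). By the OST, E[X_τ] = E[X_0] = 1. Equivalently: E[X_τ] = 142 · P(hit 142 first) + 0 · P(hit 0 first) = 142 · (1/142) = 1.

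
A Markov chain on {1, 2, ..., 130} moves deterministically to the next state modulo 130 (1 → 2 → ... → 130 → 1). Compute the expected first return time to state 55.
E[T_55 | X_0 = 55] = 130

The chain cycles deterministically, so starting at state 55 it returns in exactly 130 steps. Equivalently, the stationary distribution is uniform π_j = 1/130 for every state j, so by Kac's formula E[T_55] = 1/π_55 = 130.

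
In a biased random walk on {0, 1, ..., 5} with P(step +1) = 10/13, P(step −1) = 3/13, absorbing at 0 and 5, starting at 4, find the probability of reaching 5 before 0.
P(hit 5 before 0) = (1 − (3/10)^4) / (1 − (3/10)^5) = 14170/14251

Let u_k denote P(reach 5 before 0 | start at k). Boundary: u_0 = 0, u_5 = 1. Recurrence: u_k = 10/13·u_{k+1} + 3/13·u_{k-1} for 1 ≤ k ≤ 4. Try u_k = A + B·r^k with r = q/p = (3/13)/(10/13) = 3/10. Substitution satisfies the recurrence; boundary conditions give:
  u_k = (1 − r^k) / (1 − r^N) = (1 − (3/10)^4) / (1 − (3/10)^5) = 14170/14251.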